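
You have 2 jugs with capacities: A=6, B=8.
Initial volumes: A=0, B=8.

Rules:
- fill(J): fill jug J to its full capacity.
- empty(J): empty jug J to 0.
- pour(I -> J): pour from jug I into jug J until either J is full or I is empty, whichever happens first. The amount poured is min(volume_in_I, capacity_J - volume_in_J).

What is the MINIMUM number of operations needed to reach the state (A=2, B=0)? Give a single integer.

Answer: 3

Derivation:
BFS from (A=0, B=8). One shortest path:
  1. pour(B -> A) -> (A=6 B=2)
  2. empty(A) -> (A=0 B=2)
  3. pour(B -> A) -> (A=2 B=0)
Reached target in 3 moves.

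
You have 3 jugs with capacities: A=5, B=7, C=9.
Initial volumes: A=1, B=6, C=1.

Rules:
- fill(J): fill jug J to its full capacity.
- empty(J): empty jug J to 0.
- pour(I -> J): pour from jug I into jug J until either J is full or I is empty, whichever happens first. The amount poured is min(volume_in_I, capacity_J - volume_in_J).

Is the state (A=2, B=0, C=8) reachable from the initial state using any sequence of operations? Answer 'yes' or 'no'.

BFS from (A=1, B=6, C=1):
  1. pour(C -> A) -> (A=2 B=6 C=0)
  2. fill(C) -> (A=2 B=6 C=9)
  3. pour(C -> B) -> (A=2 B=7 C=8)
  4. empty(B) -> (A=2 B=0 C=8)
Target reached → yes.

Answer: yes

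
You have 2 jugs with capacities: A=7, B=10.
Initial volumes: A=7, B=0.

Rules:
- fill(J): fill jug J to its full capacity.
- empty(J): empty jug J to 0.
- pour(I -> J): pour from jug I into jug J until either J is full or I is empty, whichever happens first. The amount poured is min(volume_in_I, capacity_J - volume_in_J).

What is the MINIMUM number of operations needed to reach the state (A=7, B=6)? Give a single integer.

Answer: 7

Derivation:
BFS from (A=7, B=0). One shortest path:
  1. empty(A) -> (A=0 B=0)
  2. fill(B) -> (A=0 B=10)
  3. pour(B -> A) -> (A=7 B=3)
  4. empty(A) -> (A=0 B=3)
  5. pour(B -> A) -> (A=3 B=0)
  6. fill(B) -> (A=3 B=10)
  7. pour(B -> A) -> (A=7 B=6)
Reached target in 7 moves.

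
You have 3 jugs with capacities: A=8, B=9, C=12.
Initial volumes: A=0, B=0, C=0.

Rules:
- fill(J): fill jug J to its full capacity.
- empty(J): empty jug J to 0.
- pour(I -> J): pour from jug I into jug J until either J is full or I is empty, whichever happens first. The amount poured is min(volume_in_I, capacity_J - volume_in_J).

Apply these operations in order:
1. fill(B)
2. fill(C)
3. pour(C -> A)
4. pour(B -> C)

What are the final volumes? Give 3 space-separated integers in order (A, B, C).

Answer: 8 1 12

Derivation:
Step 1: fill(B) -> (A=0 B=9 C=0)
Step 2: fill(C) -> (A=0 B=9 C=12)
Step 3: pour(C -> A) -> (A=8 B=9 C=4)
Step 4: pour(B -> C) -> (A=8 B=1 C=12)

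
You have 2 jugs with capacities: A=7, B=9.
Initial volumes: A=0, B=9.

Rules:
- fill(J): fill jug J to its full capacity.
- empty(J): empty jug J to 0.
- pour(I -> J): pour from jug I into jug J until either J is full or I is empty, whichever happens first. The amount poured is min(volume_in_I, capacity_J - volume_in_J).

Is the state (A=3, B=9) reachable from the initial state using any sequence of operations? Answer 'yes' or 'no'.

Answer: yes

Derivation:
BFS from (A=0, B=9):
  1. fill(A) -> (A=7 B=9)
  2. empty(B) -> (A=7 B=0)
  3. pour(A -> B) -> (A=0 B=7)
  4. fill(A) -> (A=7 B=7)
  5. pour(A -> B) -> (A=5 B=9)
  6. empty(B) -> (A=5 B=0)
  7. pour(A -> B) -> (A=0 B=5)
  8. fill(A) -> (A=7 B=5)
  9. pour(A -> B) -> (A=3 B=9)
Target reached → yes.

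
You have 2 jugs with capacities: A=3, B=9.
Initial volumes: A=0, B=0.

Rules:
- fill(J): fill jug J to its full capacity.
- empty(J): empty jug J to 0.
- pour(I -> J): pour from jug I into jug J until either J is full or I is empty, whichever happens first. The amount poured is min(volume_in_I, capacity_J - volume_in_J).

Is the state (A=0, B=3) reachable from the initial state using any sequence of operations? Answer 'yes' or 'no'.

Answer: yes

Derivation:
BFS from (A=0, B=0):
  1. fill(A) -> (A=3 B=0)
  2. pour(A -> B) -> (A=0 B=3)
Target reached → yes.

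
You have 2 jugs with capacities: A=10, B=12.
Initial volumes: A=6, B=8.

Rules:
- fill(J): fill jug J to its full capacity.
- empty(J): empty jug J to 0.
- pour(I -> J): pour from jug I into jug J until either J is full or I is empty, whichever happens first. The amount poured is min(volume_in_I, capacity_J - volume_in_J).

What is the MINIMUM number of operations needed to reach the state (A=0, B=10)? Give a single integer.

Answer: 3

Derivation:
BFS from (A=6, B=8). One shortest path:
  1. fill(A) -> (A=10 B=8)
  2. empty(B) -> (A=10 B=0)
  3. pour(A -> B) -> (A=0 B=10)
Reached target in 3 moves.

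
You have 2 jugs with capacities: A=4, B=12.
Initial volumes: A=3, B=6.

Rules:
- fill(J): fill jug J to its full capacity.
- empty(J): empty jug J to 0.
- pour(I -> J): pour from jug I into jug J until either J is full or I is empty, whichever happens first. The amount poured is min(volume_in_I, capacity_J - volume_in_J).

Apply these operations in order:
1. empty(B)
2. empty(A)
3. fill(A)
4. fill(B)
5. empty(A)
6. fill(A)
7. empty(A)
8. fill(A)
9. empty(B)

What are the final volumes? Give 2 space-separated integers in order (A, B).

Answer: 4 0

Derivation:
Step 1: empty(B) -> (A=3 B=0)
Step 2: empty(A) -> (A=0 B=0)
Step 3: fill(A) -> (A=4 B=0)
Step 4: fill(B) -> (A=4 B=12)
Step 5: empty(A) -> (A=0 B=12)
Step 6: fill(A) -> (A=4 B=12)
Step 7: empty(A) -> (A=0 B=12)
Step 8: fill(A) -> (A=4 B=12)
Step 9: empty(B) -> (A=4 B=0)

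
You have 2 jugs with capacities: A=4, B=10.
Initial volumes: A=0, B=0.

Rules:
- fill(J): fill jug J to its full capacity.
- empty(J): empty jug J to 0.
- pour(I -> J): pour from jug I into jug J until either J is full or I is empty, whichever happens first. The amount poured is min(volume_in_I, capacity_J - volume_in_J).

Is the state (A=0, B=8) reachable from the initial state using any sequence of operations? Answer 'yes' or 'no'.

Answer: yes

Derivation:
BFS from (A=0, B=0):
  1. fill(A) -> (A=4 B=0)
  2. pour(A -> B) -> (A=0 B=4)
  3. fill(A) -> (A=4 B=4)
  4. pour(A -> B) -> (A=0 B=8)
Target reached → yes.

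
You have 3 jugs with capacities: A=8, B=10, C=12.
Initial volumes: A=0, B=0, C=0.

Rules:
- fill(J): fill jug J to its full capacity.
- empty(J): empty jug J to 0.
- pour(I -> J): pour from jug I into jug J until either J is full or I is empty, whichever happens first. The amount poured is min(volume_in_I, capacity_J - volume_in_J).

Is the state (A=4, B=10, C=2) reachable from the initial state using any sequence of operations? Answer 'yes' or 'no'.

Answer: yes

Derivation:
BFS from (A=0, B=0, C=0):
  1. fill(A) -> (A=8 B=0 C=0)
  2. pour(A -> C) -> (A=0 B=0 C=8)
  3. fill(A) -> (A=8 B=0 C=8)
  4. pour(A -> C) -> (A=4 B=0 C=12)
  5. pour(C -> B) -> (A=4 B=10 C=2)
Target reached → yes.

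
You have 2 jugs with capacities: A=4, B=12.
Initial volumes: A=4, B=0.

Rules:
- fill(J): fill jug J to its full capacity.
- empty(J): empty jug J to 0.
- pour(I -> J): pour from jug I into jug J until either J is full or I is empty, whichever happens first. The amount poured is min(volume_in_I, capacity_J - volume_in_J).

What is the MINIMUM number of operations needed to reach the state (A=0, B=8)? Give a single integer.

BFS from (A=4, B=0). One shortest path:
  1. pour(A -> B) -> (A=0 B=4)
  2. fill(A) -> (A=4 B=4)
  3. pour(A -> B) -> (A=0 B=8)
Reached target in 3 moves.

Answer: 3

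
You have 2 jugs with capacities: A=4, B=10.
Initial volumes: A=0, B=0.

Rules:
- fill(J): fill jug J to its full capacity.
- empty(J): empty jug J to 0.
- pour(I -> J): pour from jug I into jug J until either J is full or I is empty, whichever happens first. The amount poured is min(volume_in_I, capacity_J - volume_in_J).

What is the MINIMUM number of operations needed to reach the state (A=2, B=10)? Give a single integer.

Answer: 6

Derivation:
BFS from (A=0, B=0). One shortest path:
  1. fill(A) -> (A=4 B=0)
  2. pour(A -> B) -> (A=0 B=4)
  3. fill(A) -> (A=4 B=4)
  4. pour(A -> B) -> (A=0 B=8)
  5. fill(A) -> (A=4 B=8)
  6. pour(A -> B) -> (A=2 B=10)
Reached target in 6 moves.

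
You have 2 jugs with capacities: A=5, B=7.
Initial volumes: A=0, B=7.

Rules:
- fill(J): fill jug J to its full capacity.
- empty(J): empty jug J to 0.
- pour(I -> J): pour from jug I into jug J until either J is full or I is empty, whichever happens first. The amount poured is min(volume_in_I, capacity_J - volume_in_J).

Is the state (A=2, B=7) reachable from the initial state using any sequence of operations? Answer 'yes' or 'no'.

Answer: yes

Derivation:
BFS from (A=0, B=7):
  1. pour(B -> A) -> (A=5 B=2)
  2. empty(A) -> (A=0 B=2)
  3. pour(B -> A) -> (A=2 B=0)
  4. fill(B) -> (A=2 B=7)
Target reached → yes.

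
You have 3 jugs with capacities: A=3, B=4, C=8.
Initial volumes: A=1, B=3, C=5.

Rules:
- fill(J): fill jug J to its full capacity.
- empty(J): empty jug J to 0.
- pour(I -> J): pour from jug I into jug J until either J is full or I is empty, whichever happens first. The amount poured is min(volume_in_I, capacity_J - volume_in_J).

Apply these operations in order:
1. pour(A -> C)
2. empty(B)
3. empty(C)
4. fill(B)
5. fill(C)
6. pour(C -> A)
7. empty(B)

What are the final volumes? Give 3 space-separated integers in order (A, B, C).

Answer: 3 0 5

Derivation:
Step 1: pour(A -> C) -> (A=0 B=3 C=6)
Step 2: empty(B) -> (A=0 B=0 C=6)
Step 3: empty(C) -> (A=0 B=0 C=0)
Step 4: fill(B) -> (A=0 B=4 C=0)
Step 5: fill(C) -> (A=0 B=4 C=8)
Step 6: pour(C -> A) -> (A=3 B=4 C=5)
Step 7: empty(B) -> (A=3 B=0 C=5)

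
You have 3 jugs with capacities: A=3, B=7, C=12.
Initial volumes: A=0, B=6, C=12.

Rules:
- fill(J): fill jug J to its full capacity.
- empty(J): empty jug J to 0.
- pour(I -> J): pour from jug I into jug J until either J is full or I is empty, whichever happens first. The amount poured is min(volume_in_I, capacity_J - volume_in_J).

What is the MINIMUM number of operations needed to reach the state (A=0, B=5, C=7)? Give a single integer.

Answer: 7

Derivation:
BFS from (A=0, B=6, C=12). One shortest path:
  1. fill(A) -> (A=3 B=6 C=12)
  2. empty(C) -> (A=3 B=6 C=0)
  3. pour(A -> B) -> (A=2 B=7 C=0)
  4. pour(B -> C) -> (A=2 B=0 C=7)
  5. pour(A -> B) -> (A=0 B=2 C=7)
  6. fill(A) -> (A=3 B=2 C=7)
  7. pour(A -> B) -> (A=0 B=5 C=7)
Reached target in 7 moves.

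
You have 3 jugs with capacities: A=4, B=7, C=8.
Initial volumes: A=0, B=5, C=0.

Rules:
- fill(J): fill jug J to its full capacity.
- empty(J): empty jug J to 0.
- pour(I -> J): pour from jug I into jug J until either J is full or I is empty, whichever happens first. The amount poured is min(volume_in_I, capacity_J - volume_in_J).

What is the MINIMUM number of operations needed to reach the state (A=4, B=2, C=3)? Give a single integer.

BFS from (A=0, B=5, C=0). One shortest path:
  1. fill(A) -> (A=4 B=5 C=0)
  2. pour(A -> B) -> (A=2 B=7 C=0)
  3. pour(B -> C) -> (A=2 B=0 C=7)
  4. pour(A -> B) -> (A=0 B=2 C=7)
  5. pour(C -> A) -> (A=4 B=2 C=3)
Reached target in 5 moves.

Answer: 5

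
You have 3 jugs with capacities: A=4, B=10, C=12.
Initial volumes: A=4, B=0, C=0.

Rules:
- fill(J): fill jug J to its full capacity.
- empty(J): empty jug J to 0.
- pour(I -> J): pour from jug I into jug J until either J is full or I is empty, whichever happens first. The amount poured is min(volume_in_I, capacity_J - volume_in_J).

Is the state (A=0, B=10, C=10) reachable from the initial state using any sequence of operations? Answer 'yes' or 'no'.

Answer: yes

Derivation:
BFS from (A=4, B=0, C=0):
  1. empty(A) -> (A=0 B=0 C=0)
  2. fill(B) -> (A=0 B=10 C=0)
  3. pour(B -> C) -> (A=0 B=0 C=10)
  4. fill(B) -> (A=0 B=10 C=10)
Target reached → yes.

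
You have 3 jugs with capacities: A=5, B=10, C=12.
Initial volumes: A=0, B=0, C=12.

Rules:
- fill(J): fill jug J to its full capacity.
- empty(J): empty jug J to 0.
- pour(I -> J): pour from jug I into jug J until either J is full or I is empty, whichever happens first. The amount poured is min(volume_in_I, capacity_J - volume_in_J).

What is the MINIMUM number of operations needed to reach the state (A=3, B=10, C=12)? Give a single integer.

BFS from (A=0, B=0, C=12). One shortest path:
  1. fill(A) -> (A=5 B=0 C=12)
  2. fill(B) -> (A=5 B=10 C=12)
  3. empty(C) -> (A=5 B=10 C=0)
  4. pour(B -> C) -> (A=5 B=0 C=10)
  5. fill(B) -> (A=5 B=10 C=10)
  6. pour(A -> C) -> (A=3 B=10 C=12)
Reached target in 6 moves.

Answer: 6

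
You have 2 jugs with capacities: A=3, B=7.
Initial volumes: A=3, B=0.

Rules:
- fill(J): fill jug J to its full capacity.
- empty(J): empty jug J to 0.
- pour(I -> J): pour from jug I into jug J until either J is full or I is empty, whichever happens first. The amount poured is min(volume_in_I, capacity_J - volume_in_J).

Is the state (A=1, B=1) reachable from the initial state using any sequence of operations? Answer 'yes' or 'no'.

Answer: no

Derivation:
BFS explored all 20 reachable states.
Reachable set includes: (0,0), (0,1), (0,2), (0,3), (0,4), (0,5), (0,6), (0,7), (1,0), (1,7), (2,0), (2,7) ...
Target (A=1, B=1) not in reachable set → no.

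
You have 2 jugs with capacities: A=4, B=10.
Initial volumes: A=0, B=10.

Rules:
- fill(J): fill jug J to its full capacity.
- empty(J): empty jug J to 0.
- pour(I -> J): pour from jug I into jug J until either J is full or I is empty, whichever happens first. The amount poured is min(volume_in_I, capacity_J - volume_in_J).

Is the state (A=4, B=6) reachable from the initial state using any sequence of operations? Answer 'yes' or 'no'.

Answer: yes

Derivation:
BFS from (A=0, B=10):
  1. pour(B -> A) -> (A=4 B=6)
Target reached → yes.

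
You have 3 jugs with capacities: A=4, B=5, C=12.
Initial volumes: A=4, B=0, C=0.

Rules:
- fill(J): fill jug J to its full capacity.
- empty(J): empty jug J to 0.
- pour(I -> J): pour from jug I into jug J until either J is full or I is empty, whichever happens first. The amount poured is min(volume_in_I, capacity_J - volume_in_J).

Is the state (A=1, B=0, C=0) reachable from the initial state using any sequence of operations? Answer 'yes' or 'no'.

BFS from (A=4, B=0, C=0):
  1. empty(A) -> (A=0 B=0 C=0)
  2. fill(B) -> (A=0 B=5 C=0)
  3. pour(B -> A) -> (A=4 B=1 C=0)
  4. empty(A) -> (A=0 B=1 C=0)
  5. pour(B -> A) -> (A=1 B=0 C=0)
Target reached → yes.

Answer: yes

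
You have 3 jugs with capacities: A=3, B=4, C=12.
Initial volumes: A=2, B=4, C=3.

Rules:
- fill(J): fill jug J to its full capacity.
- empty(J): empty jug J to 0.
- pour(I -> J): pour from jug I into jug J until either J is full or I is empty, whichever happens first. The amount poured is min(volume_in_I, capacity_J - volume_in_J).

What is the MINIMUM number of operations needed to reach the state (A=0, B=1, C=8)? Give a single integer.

Answer: 3

Derivation:
BFS from (A=2, B=4, C=3). One shortest path:
  1. pour(A -> C) -> (A=0 B=4 C=5)
  2. pour(B -> A) -> (A=3 B=1 C=5)
  3. pour(A -> C) -> (A=0 B=1 C=8)
Reached target in 3 moves.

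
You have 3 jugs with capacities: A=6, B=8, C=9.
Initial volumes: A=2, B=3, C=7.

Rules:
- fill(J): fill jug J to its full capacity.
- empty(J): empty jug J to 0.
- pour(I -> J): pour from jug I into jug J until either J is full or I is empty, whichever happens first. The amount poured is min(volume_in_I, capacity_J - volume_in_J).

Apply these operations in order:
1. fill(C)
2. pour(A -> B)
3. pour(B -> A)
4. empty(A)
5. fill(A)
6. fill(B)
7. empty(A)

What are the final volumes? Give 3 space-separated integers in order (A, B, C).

Answer: 0 8 9

Derivation:
Step 1: fill(C) -> (A=2 B=3 C=9)
Step 2: pour(A -> B) -> (A=0 B=5 C=9)
Step 3: pour(B -> A) -> (A=5 B=0 C=9)
Step 4: empty(A) -> (A=0 B=0 C=9)
Step 5: fill(A) -> (A=6 B=0 C=9)
Step 6: fill(B) -> (A=6 B=8 C=9)
Step 7: empty(A) -> (A=0 B=8 C=9)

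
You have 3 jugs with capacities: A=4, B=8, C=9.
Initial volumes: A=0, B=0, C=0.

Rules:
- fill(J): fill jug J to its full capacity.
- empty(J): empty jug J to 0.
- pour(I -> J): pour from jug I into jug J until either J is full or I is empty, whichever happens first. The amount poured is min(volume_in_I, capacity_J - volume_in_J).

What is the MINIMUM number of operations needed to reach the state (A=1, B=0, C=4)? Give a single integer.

Answer: 6

Derivation:
BFS from (A=0, B=0, C=0). One shortest path:
  1. fill(C) -> (A=0 B=0 C=9)
  2. pour(C -> B) -> (A=0 B=8 C=1)
  3. pour(B -> A) -> (A=4 B=4 C=1)
  4. empty(A) -> (A=0 B=4 C=1)
  5. pour(C -> A) -> (A=1 B=4 C=0)
  6. pour(B -> C) -> (A=1 B=0 C=4)
Reached target in 6 moves.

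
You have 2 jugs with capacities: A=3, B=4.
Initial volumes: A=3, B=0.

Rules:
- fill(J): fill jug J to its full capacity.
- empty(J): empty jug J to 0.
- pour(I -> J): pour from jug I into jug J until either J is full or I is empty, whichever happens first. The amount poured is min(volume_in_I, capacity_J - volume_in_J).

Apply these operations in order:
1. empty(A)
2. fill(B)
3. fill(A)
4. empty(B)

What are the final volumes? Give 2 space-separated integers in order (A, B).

Step 1: empty(A) -> (A=0 B=0)
Step 2: fill(B) -> (A=0 B=4)
Step 3: fill(A) -> (A=3 B=4)
Step 4: empty(B) -> (A=3 B=0)

Answer: 3 0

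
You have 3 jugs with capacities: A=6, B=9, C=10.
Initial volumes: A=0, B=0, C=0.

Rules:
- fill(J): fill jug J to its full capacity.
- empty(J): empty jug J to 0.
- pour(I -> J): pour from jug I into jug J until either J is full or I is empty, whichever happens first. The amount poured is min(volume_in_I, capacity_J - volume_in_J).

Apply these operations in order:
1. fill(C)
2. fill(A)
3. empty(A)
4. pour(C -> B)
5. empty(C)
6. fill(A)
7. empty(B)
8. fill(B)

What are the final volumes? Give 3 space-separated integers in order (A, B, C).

Answer: 6 9 0

Derivation:
Step 1: fill(C) -> (A=0 B=0 C=10)
Step 2: fill(A) -> (A=6 B=0 C=10)
Step 3: empty(A) -> (A=0 B=0 C=10)
Step 4: pour(C -> B) -> (A=0 B=9 C=1)
Step 5: empty(C) -> (A=0 B=9 C=0)
Step 6: fill(A) -> (A=6 B=9 C=0)
Step 7: empty(B) -> (A=6 B=0 C=0)
Step 8: fill(B) -> (A=6 B=9 C=0)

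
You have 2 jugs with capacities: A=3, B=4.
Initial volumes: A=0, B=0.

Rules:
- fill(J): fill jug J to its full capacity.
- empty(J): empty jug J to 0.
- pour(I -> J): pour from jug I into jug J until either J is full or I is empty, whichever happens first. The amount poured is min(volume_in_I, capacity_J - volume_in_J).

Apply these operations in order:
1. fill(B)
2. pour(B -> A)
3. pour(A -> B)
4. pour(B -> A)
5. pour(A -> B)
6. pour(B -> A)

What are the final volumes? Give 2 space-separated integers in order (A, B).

Step 1: fill(B) -> (A=0 B=4)
Step 2: pour(B -> A) -> (A=3 B=1)
Step 3: pour(A -> B) -> (A=0 B=4)
Step 4: pour(B -> A) -> (A=3 B=1)
Step 5: pour(A -> B) -> (A=0 B=4)
Step 6: pour(B -> A) -> (A=3 B=1)

Answer: 3 1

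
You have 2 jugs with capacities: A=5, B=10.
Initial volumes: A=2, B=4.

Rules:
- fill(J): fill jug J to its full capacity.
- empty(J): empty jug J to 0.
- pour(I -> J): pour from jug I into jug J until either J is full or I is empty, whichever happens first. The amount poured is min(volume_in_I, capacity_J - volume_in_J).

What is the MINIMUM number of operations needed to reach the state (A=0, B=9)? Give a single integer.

BFS from (A=2, B=4). One shortest path:
  1. fill(A) -> (A=5 B=4)
  2. pour(A -> B) -> (A=0 B=9)
Reached target in 2 moves.

Answer: 2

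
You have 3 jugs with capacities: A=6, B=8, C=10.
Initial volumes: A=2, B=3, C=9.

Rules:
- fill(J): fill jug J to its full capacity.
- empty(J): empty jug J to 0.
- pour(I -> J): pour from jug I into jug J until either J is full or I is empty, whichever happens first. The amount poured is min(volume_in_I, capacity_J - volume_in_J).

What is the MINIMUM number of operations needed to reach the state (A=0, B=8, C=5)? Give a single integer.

BFS from (A=2, B=3, C=9). One shortest path:
  1. empty(A) -> (A=0 B=3 C=9)
  2. fill(C) -> (A=0 B=3 C=10)
  3. pour(C -> B) -> (A=0 B=8 C=5)
Reached target in 3 moves.

Answer: 3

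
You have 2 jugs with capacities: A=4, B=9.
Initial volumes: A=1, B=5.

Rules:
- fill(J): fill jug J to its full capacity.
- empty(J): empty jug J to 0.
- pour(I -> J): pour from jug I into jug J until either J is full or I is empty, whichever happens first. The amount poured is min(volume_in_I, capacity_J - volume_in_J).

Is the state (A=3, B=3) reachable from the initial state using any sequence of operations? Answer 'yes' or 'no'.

Answer: no

Derivation:
BFS explored all 27 reachable states.
Reachable set includes: (0,0), (0,1), (0,2), (0,3), (0,4), (0,5), (0,6), (0,7), (0,8), (0,9), (1,0), (1,5) ...
Target (A=3, B=3) not in reachable set → no.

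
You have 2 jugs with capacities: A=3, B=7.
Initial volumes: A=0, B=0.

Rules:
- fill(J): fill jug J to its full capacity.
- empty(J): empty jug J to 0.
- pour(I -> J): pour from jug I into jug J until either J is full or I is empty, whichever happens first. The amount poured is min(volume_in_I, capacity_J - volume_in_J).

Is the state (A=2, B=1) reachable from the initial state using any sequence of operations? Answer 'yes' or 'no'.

BFS explored all 20 reachable states.
Reachable set includes: (0,0), (0,1), (0,2), (0,3), (0,4), (0,5), (0,6), (0,7), (1,0), (1,7), (2,0), (2,7) ...
Target (A=2, B=1) not in reachable set → no.

Answer: no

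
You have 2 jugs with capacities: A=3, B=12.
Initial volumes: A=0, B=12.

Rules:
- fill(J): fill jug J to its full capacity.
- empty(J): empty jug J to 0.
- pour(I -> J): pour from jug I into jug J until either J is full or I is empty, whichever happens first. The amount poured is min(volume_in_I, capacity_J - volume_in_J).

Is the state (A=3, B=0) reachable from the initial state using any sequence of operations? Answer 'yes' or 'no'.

BFS from (A=0, B=12):
  1. fill(A) -> (A=3 B=12)
  2. empty(B) -> (A=3 B=0)
Target reached → yes.

Answer: yes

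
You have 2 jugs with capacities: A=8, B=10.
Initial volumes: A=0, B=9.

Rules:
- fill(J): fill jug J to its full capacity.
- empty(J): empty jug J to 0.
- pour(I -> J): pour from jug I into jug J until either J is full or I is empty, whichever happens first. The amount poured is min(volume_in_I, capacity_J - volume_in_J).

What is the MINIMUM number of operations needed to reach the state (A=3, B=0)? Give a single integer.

BFS from (A=0, B=9). One shortest path:
  1. pour(B -> A) -> (A=8 B=1)
  2. empty(A) -> (A=0 B=1)
  3. pour(B -> A) -> (A=1 B=0)
  4. fill(B) -> (A=1 B=10)
  5. pour(B -> A) -> (A=8 B=3)
  6. empty(A) -> (A=0 B=3)
  7. pour(B -> A) -> (A=3 B=0)
Reached target in 7 moves.

Answer: 7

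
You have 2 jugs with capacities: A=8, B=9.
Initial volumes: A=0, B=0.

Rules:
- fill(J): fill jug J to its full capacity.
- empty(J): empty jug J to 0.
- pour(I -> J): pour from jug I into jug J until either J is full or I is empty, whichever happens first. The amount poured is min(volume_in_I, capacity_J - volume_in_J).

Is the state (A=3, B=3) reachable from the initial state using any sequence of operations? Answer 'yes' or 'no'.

BFS explored all 34 reachable states.
Reachable set includes: (0,0), (0,1), (0,2), (0,3), (0,4), (0,5), (0,6), (0,7), (0,8), (0,9), (1,0), (1,9) ...
Target (A=3, B=3) not in reachable set → no.

Answer: no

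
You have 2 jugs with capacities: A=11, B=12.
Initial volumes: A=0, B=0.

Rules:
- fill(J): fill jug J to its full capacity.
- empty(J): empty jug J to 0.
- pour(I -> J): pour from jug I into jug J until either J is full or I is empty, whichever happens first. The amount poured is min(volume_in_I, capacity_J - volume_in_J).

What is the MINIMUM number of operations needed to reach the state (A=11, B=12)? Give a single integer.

Answer: 2

Derivation:
BFS from (A=0, B=0). One shortest path:
  1. fill(A) -> (A=11 B=0)
  2. fill(B) -> (A=11 B=12)
Reached target in 2 moves.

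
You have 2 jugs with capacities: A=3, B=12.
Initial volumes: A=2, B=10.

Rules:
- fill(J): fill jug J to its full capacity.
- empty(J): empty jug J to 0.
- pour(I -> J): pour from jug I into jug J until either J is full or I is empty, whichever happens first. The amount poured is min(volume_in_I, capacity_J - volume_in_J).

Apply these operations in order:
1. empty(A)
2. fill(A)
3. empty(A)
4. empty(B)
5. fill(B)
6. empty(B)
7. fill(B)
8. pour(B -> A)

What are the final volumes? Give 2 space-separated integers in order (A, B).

Answer: 3 9

Derivation:
Step 1: empty(A) -> (A=0 B=10)
Step 2: fill(A) -> (A=3 B=10)
Step 3: empty(A) -> (A=0 B=10)
Step 4: empty(B) -> (A=0 B=0)
Step 5: fill(B) -> (A=0 B=12)
Step 6: empty(B) -> (A=0 B=0)
Step 7: fill(B) -> (A=0 B=12)
Step 8: pour(B -> A) -> (A=3 B=9)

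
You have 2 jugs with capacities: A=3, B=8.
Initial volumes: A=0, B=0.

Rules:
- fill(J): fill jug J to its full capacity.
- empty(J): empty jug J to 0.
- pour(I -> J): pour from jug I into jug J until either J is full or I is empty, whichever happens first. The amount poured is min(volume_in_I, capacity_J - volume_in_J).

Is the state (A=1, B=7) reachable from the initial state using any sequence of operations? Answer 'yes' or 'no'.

Answer: no

Derivation:
BFS explored all 22 reachable states.
Reachable set includes: (0,0), (0,1), (0,2), (0,3), (0,4), (0,5), (0,6), (0,7), (0,8), (1,0), (1,8), (2,0) ...
Target (A=1, B=7) not in reachable set → no.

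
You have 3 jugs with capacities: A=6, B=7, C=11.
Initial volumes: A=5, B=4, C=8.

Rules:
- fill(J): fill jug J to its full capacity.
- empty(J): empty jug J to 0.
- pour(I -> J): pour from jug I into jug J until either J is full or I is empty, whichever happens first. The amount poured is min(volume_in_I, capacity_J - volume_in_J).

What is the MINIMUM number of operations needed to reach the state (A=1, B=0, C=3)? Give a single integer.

BFS from (A=5, B=4, C=8). One shortest path:
  1. pour(B -> C) -> (A=5 B=1 C=11)
  2. pour(C -> A) -> (A=6 B=1 C=10)
  3. empty(A) -> (A=0 B=1 C=10)
  4. pour(B -> A) -> (A=1 B=0 C=10)
  5. pour(C -> B) -> (A=1 B=7 C=3)
  6. empty(B) -> (A=1 B=0 C=3)
Reached target in 6 moves.

Answer: 6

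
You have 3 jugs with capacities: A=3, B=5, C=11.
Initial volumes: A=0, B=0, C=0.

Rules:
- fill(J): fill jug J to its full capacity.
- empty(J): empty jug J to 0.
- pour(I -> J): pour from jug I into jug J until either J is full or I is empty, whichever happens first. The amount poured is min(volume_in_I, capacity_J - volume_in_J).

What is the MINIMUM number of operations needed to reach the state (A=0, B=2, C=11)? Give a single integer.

BFS from (A=0, B=0, C=0). One shortest path:
  1. fill(B) -> (A=0 B=5 C=0)
  2. fill(C) -> (A=0 B=5 C=11)
  3. pour(B -> A) -> (A=3 B=2 C=11)
  4. empty(A) -> (A=0 B=2 C=11)
Reached target in 4 moves.

Answer: 4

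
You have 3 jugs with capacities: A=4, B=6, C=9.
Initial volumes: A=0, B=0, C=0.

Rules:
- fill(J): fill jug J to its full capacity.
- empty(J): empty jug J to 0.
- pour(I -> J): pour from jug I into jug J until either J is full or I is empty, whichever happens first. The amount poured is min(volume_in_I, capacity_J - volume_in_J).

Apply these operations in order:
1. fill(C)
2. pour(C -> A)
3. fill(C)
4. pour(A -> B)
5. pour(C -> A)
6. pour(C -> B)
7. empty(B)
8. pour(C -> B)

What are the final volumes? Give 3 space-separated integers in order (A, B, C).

Answer: 4 3 0

Derivation:
Step 1: fill(C) -> (A=0 B=0 C=9)
Step 2: pour(C -> A) -> (A=4 B=0 C=5)
Step 3: fill(C) -> (A=4 B=0 C=9)
Step 4: pour(A -> B) -> (A=0 B=4 C=9)
Step 5: pour(C -> A) -> (A=4 B=4 C=5)
Step 6: pour(C -> B) -> (A=4 B=6 C=3)
Step 7: empty(B) -> (A=4 B=0 C=3)
Step 8: pour(C -> B) -> (A=4 B=3 C=0)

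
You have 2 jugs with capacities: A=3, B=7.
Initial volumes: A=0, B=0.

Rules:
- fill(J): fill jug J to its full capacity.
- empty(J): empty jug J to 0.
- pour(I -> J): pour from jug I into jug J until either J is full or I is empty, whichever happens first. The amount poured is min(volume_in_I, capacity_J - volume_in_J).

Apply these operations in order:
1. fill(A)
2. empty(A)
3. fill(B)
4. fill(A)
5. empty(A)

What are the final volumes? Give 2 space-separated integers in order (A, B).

Step 1: fill(A) -> (A=3 B=0)
Step 2: empty(A) -> (A=0 B=0)
Step 3: fill(B) -> (A=0 B=7)
Step 4: fill(A) -> (A=3 B=7)
Step 5: empty(A) -> (A=0 B=7)

Answer: 0 7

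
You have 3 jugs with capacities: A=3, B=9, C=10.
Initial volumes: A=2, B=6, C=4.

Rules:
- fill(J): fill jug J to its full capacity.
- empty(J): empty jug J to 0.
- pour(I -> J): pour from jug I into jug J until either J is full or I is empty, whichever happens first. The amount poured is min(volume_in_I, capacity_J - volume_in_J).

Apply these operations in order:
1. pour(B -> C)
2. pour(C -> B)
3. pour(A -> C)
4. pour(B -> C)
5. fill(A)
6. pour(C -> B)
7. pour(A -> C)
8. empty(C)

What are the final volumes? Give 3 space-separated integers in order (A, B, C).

Step 1: pour(B -> C) -> (A=2 B=0 C=10)
Step 2: pour(C -> B) -> (A=2 B=9 C=1)
Step 3: pour(A -> C) -> (A=0 B=9 C=3)
Step 4: pour(B -> C) -> (A=0 B=2 C=10)
Step 5: fill(A) -> (A=3 B=2 C=10)
Step 6: pour(C -> B) -> (A=3 B=9 C=3)
Step 7: pour(A -> C) -> (A=0 B=9 C=6)
Step 8: empty(C) -> (A=0 B=9 C=0)

Answer: 0 9 0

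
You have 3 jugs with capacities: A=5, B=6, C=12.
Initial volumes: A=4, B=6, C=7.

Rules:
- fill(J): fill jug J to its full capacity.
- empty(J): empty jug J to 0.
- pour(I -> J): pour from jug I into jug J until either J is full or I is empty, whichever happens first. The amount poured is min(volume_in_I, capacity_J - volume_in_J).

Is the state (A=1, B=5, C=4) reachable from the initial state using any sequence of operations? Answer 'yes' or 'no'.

BFS explored all 326 reachable states.
Reachable set includes: (0,0,0), (0,0,1), (0,0,2), (0,0,3), (0,0,4), (0,0,5), (0,0,6), (0,0,7), (0,0,8), (0,0,9), (0,0,10), (0,0,11) ...
Target (A=1, B=5, C=4) not in reachable set → no.

Answer: no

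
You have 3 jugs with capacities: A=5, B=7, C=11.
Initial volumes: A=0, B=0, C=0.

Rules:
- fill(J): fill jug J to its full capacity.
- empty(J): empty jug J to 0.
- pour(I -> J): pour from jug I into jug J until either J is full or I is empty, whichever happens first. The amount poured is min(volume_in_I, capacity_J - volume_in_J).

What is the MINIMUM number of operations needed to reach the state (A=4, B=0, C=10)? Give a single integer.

BFS from (A=0, B=0, C=0). One shortest path:
  1. fill(B) -> (A=0 B=7 C=0)
  2. pour(B -> A) -> (A=5 B=2 C=0)
  3. pour(A -> C) -> (A=0 B=2 C=5)
  4. pour(B -> A) -> (A=2 B=0 C=5)
  5. fill(B) -> (A=2 B=7 C=5)
  6. pour(B -> A) -> (A=5 B=4 C=5)
  7. pour(A -> C) -> (A=0 B=4 C=10)
  8. pour(B -> A) -> (A=4 B=0 C=10)
Reached target in 8 moves.

Answer: 8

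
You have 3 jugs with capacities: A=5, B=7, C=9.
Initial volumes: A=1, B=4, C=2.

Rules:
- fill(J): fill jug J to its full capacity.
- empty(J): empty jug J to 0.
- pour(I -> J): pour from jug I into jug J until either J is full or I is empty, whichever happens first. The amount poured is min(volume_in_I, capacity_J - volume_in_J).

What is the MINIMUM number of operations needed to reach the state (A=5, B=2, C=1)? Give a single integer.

Answer: 4

Derivation:
BFS from (A=1, B=4, C=2). One shortest path:
  1. fill(B) -> (A=1 B=7 C=2)
  2. empty(C) -> (A=1 B=7 C=0)
  3. pour(A -> C) -> (A=0 B=7 C=1)
  4. pour(B -> A) -> (A=5 B=2 C=1)
Reached target in 4 moves.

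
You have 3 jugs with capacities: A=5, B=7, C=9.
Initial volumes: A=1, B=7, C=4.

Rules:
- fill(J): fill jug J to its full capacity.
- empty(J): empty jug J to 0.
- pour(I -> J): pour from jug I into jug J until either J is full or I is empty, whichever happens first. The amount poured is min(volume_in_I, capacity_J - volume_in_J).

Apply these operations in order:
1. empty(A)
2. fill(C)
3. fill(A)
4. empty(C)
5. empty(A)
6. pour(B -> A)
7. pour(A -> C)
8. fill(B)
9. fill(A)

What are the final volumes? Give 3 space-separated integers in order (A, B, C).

Step 1: empty(A) -> (A=0 B=7 C=4)
Step 2: fill(C) -> (A=0 B=7 C=9)
Step 3: fill(A) -> (A=5 B=7 C=9)
Step 4: empty(C) -> (A=5 B=7 C=0)
Step 5: empty(A) -> (A=0 B=7 C=0)
Step 6: pour(B -> A) -> (A=5 B=2 C=0)
Step 7: pour(A -> C) -> (A=0 B=2 C=5)
Step 8: fill(B) -> (A=0 B=7 C=5)
Step 9: fill(A) -> (A=5 B=7 C=5)

Answer: 5 7 5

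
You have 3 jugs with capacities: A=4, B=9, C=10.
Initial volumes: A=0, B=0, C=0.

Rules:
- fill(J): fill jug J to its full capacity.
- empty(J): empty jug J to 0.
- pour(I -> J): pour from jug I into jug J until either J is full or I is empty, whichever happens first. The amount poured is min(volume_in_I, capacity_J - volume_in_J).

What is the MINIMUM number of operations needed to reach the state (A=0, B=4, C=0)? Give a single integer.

Answer: 2

Derivation:
BFS from (A=0, B=0, C=0). One shortest path:
  1. fill(A) -> (A=4 B=0 C=0)
  2. pour(A -> B) -> (A=0 B=4 C=0)
Reached target in 2 moves.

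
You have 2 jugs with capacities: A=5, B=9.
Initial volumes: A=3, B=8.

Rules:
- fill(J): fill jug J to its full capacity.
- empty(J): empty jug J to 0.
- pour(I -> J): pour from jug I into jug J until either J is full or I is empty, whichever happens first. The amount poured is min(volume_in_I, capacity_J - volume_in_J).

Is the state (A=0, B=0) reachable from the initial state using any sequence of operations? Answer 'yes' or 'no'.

Answer: yes

Derivation:
BFS from (A=3, B=8):
  1. empty(A) -> (A=0 B=8)
  2. empty(B) -> (A=0 B=0)
Target reached → yes.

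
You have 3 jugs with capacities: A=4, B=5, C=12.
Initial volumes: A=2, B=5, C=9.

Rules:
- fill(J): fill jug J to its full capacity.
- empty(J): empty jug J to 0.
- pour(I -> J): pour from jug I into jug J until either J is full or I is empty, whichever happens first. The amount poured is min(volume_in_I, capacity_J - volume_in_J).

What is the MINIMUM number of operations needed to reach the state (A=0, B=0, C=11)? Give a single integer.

BFS from (A=2, B=5, C=9). One shortest path:
  1. empty(B) -> (A=2 B=0 C=9)
  2. pour(A -> C) -> (A=0 B=0 C=11)
Reached target in 2 moves.

Answer: 2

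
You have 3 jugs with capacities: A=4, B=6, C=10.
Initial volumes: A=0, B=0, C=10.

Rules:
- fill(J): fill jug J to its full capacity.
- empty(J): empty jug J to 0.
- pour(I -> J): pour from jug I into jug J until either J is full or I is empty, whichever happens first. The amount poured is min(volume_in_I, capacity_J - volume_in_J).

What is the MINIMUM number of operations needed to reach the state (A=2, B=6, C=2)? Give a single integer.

BFS from (A=0, B=0, C=10). One shortest path:
  1. pour(C -> A) -> (A=4 B=0 C=6)
  2. pour(A -> B) -> (A=0 B=4 C=6)
  3. pour(C -> A) -> (A=4 B=4 C=2)
  4. pour(A -> B) -> (A=2 B=6 C=2)
Reached target in 4 moves.

Answer: 4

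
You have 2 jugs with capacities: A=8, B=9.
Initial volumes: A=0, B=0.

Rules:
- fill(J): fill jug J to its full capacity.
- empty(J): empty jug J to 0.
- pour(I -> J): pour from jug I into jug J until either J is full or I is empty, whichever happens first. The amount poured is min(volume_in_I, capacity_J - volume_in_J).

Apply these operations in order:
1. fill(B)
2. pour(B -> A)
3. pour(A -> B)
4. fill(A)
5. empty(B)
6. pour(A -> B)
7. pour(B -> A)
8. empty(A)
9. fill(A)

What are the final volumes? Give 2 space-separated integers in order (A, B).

Step 1: fill(B) -> (A=0 B=9)
Step 2: pour(B -> A) -> (A=8 B=1)
Step 3: pour(A -> B) -> (A=0 B=9)
Step 4: fill(A) -> (A=8 B=9)
Step 5: empty(B) -> (A=8 B=0)
Step 6: pour(A -> B) -> (A=0 B=8)
Step 7: pour(B -> A) -> (A=8 B=0)
Step 8: empty(A) -> (A=0 B=0)
Step 9: fill(A) -> (A=8 B=0)

Answer: 8 0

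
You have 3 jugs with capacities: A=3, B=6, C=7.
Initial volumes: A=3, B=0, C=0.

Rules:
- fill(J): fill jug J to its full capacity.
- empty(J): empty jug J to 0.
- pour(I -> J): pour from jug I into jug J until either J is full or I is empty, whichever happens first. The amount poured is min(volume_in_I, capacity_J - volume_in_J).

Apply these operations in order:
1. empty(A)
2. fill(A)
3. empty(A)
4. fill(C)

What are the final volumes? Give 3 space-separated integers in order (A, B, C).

Answer: 0 0 7

Derivation:
Step 1: empty(A) -> (A=0 B=0 C=0)
Step 2: fill(A) -> (A=3 B=0 C=0)
Step 3: empty(A) -> (A=0 B=0 C=0)
Step 4: fill(C) -> (A=0 B=0 C=7)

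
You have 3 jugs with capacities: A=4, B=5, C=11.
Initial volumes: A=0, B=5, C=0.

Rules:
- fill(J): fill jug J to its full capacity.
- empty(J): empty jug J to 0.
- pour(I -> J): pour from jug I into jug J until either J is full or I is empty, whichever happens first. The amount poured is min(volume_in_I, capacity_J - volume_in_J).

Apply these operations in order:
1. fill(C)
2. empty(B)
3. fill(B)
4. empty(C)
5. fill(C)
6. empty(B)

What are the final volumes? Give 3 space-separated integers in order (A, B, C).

Step 1: fill(C) -> (A=0 B=5 C=11)
Step 2: empty(B) -> (A=0 B=0 C=11)
Step 3: fill(B) -> (A=0 B=5 C=11)
Step 4: empty(C) -> (A=0 B=5 C=0)
Step 5: fill(C) -> (A=0 B=5 C=11)
Step 6: empty(B) -> (A=0 B=0 C=11)

Answer: 0 0 11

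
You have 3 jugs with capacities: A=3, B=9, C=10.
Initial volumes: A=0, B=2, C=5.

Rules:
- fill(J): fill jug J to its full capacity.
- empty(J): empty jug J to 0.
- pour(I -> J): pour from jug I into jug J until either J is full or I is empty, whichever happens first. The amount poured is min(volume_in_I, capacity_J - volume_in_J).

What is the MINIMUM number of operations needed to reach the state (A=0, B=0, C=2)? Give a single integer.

BFS from (A=0, B=2, C=5). One shortest path:
  1. empty(C) -> (A=0 B=2 C=0)
  2. pour(B -> C) -> (A=0 B=0 C=2)
Reached target in 2 moves.

Answer: 2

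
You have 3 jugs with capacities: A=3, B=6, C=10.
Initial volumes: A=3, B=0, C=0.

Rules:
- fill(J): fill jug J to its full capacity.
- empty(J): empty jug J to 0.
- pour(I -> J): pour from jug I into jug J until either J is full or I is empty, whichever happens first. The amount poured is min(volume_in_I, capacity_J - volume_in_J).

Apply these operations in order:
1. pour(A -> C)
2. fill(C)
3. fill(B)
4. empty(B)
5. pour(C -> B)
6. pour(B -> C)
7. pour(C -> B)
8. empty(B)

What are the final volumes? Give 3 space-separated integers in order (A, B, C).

Answer: 0 0 4

Derivation:
Step 1: pour(A -> C) -> (A=0 B=0 C=3)
Step 2: fill(C) -> (A=0 B=0 C=10)
Step 3: fill(B) -> (A=0 B=6 C=10)
Step 4: empty(B) -> (A=0 B=0 C=10)
Step 5: pour(C -> B) -> (A=0 B=6 C=4)
Step 6: pour(B -> C) -> (A=0 B=0 C=10)
Step 7: pour(C -> B) -> (A=0 B=6 C=4)
Step 8: empty(B) -> (A=0 B=0 C=4)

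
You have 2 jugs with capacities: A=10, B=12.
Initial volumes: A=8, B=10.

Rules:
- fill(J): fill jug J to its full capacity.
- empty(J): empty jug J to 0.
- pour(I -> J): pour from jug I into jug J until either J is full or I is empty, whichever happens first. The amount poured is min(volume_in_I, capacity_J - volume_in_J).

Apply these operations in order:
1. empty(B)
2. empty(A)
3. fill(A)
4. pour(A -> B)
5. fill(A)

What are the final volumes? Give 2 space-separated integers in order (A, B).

Step 1: empty(B) -> (A=8 B=0)
Step 2: empty(A) -> (A=0 B=0)
Step 3: fill(A) -> (A=10 B=0)
Step 4: pour(A -> B) -> (A=0 B=10)
Step 5: fill(A) -> (A=10 B=10)

Answer: 10 10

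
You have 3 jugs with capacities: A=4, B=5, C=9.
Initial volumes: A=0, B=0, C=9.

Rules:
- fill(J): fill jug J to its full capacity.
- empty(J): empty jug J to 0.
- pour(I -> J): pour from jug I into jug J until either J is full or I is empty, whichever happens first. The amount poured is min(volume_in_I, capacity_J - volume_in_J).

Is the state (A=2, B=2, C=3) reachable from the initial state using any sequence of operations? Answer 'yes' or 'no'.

Answer: no

Derivation:
BFS explored all 204 reachable states.
Reachable set includes: (0,0,0), (0,0,1), (0,0,2), (0,0,3), (0,0,4), (0,0,5), (0,0,6), (0,0,7), (0,0,8), (0,0,9), (0,1,0), (0,1,1) ...
Target (A=2, B=2, C=3) not in reachable set → no.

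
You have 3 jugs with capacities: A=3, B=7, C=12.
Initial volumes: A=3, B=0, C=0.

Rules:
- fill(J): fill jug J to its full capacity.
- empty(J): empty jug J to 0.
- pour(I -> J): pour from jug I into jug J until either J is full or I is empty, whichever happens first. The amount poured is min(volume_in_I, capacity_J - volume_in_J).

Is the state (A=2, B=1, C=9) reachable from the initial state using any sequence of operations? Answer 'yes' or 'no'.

Answer: no

Derivation:
BFS explored all 284 reachable states.
Reachable set includes: (0,0,0), (0,0,1), (0,0,2), (0,0,3), (0,0,4), (0,0,5), (0,0,6), (0,0,7), (0,0,8), (0,0,9), (0,0,10), (0,0,11) ...
Target (A=2, B=1, C=9) not in reachable set → no.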